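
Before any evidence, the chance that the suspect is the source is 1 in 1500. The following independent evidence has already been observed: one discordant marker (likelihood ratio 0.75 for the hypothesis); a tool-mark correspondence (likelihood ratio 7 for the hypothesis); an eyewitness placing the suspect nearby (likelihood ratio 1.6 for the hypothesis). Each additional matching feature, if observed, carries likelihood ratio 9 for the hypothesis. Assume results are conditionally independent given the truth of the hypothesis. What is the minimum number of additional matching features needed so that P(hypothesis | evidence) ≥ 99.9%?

6

Prior odds = (1/1500)/(1499/1500) = 1/1499.
Combined Bayes factor of the evidence already in hand = 0.75 × 7 × 1.6 = 8.4.
Odds after that evidence = (1/1499) × 8.4 = 42/7495.
Target odds = 0.999/0.001 = 999.
Need 9ⁿ ≥ 999 ÷ (42/7495) = 2495835/14.
9⁵ = 59049 falls short of 2495835/14 but 9⁶ = 531441 reaches it, so n = 6.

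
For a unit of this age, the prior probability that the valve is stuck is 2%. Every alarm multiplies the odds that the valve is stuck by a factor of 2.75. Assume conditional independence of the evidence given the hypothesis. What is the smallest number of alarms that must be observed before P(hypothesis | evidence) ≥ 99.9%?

11

Prior odds = 0.02/0.98 = 1/49.
Likelihood ratio per alarm = 2.75.
Target posterior odds = 0.999/0.001 = 999.
Require 2.75ⁿ ≥ 999 ÷ (1/49) = 48951.
2.75¹⁰ ≈24735.9 falls short of 48951 but 2.75¹¹ ≈68023.6 reaches it, so n = 11.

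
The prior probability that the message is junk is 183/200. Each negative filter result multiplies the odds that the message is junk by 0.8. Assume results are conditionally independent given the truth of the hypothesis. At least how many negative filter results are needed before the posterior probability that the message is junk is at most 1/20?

24

Prior odds = 0.915/0.085 = 183/17.
Likelihood ratio per negative filter result = 0.8.
Target odds: 0.05 ÷ 0.95 = 1/19.
Need (183/17) × 0.8ⁿ ≤ 1/19, i.e. 0.8ⁿ ≤ 17/3477.
0.8²³ ≈0.00590296 is still above 17/3477 but 0.8²⁴ ≈0.00472237 is at or below it, so n = 24.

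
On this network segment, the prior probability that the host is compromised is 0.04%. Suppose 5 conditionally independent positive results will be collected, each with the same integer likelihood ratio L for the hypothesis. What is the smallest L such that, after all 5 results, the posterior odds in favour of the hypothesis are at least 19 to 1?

9

Prior odds = 0.0004/0.9996 = 1/2499.
Target odds = 19.
Need L⁵ ≥ 19 ÷ (1/2499) = 47481.
8⁵ = 32768 < 47481 ≤ 59049 = 9⁵, so L = 9.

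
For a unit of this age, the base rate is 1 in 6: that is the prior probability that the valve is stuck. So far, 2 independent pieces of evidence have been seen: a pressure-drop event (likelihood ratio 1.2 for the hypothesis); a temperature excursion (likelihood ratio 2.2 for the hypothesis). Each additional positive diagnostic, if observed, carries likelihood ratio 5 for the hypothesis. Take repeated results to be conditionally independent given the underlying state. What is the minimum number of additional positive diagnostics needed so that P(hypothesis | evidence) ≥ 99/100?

Prior odds = (1/6)/(5/6) = 0.2.
Combined Bayes factor of the evidence already in hand = 1.2 × 2.2 = 2.64.
Odds after that evidence = 0.2 × 2.64 = 0.528.
Target odds = 0.99/0.01 = 99.
Need 5ⁿ ≥ 99 ÷ 0.528 = 187.5.
5³ = 125 falls short of 187.5 but 5⁴ = 625 reaches it, so n = 4.

4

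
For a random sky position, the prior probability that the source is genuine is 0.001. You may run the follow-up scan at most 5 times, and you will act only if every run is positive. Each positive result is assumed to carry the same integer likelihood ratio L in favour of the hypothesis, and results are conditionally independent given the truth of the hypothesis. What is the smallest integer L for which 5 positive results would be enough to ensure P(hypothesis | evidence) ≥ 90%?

7

Prior odds = 0.001/0.999 = 1/999.
Target odds = 0.9/0.1 = 9.
Need L⁵ ≥ 9 ÷ (1/999) = 8991.
6⁵ = 7776 < 8991 ≤ 16807 = 7⁵, so L = 7.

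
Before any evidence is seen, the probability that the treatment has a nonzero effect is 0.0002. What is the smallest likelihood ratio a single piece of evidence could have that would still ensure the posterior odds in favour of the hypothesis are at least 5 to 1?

Prior odds = 0.0002/0.9998 = 1/4999.
Target odds = 5.
Required Bayes factor = 5 ÷ (1/4999) = 24995.

24995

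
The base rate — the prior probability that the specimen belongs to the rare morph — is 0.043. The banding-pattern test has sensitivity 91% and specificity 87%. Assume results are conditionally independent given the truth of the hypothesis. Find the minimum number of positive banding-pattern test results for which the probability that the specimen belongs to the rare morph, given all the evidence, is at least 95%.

4

Prior odds: 0.043 ÷ 0.957 = 43/957.
False-positive rate = 1 − 0.87 = 0.13; likelihood ratio of a positive = 0.91/0.13 = 7.
Target odds: 0.95 ÷ 0.05 = 19.
Require 7ⁿ ≥ 19 ÷ (43/957) = 18183/43.
7³ = 343 falls short of 18183/43 but 7⁴ = 2401 reaches it, so n = 4.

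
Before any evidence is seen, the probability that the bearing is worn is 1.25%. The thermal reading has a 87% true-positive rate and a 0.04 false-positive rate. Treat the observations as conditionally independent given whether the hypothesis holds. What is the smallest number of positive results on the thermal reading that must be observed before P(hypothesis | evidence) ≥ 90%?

3

Prior odds: 0.0125 ÷ 0.9875 = 1/79.
Likelihood ratio of a positive result = 0.87/0.04 = 21.75.
Target odds: 0.9 ÷ 0.1 = 9.
Need (1/79) × 21.75ⁿ ≥ 9, i.e. 21.75ⁿ ≥ 711.
21.75² = 473.0625 falls short of 711 but 21.75³ = 658503/64 reaches it, so n = 3.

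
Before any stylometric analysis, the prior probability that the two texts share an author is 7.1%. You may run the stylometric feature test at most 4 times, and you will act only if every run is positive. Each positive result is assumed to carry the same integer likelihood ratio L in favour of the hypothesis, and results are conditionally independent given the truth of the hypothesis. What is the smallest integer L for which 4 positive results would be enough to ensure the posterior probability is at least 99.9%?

Prior odds = 0.071/0.929 = 71/929.
Target odds = 0.999/0.001 = 999.
Need L⁴ ≥ 999 ÷ (71/929) = 928071/71.
10⁴ = 10000 < 928071/71 ≤ 14641 = 11⁴, so L = 11.

11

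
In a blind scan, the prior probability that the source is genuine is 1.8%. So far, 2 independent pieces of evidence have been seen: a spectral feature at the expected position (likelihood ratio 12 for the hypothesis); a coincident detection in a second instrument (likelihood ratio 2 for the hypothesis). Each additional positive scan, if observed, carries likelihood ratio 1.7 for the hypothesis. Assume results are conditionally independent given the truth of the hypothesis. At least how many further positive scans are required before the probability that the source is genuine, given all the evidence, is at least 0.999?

Prior odds = 0.018/0.982 = 9/491.
Combined Bayes factor of the evidence already in hand = 12 × 2 = 24.
Odds after that evidence = (9/491) × 24 = 216/491.
Target odds = 0.999/0.001 = 999.
Need 1.7ⁿ ≥ 999 ÷ (216/491) = 2270.875.
1.7¹⁴ ≈1683.78 falls short of 2270.875 but 1.7¹⁵ ≈2862.42 reaches it, so n = 15.

15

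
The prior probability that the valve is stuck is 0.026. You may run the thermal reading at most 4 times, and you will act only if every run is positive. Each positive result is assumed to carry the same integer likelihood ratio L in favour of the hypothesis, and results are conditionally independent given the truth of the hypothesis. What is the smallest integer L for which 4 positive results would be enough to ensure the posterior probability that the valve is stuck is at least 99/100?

8

Prior odds = 0.026/0.974 = 13/487.
Target odds = 0.99/0.01 = 99.
Need L⁴ ≥ 99 ÷ (13/487) = 48213/13.
7⁴ = 2401 < 48213/13 ≤ 4096 = 8⁴, so L = 8.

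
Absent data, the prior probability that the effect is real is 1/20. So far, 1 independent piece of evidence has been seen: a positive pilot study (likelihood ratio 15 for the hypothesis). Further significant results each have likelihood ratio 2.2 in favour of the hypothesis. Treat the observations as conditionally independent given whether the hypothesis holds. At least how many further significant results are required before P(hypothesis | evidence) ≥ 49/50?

Prior odds = 0.05/0.95 = 1/19.
Bayes factor of the evidence already in hand = 15.
Odds after that evidence = (1/19) × 15 = 15/19.
Target odds = 0.98/0.02 = 49.
Need 2.2ⁿ ≥ 49 ÷ (15/19) = 931/15.
2.2⁵ = 51.53632 falls short of 931/15 but 2.2⁶ = 1771561/15625 reaches it, so n = 6.

6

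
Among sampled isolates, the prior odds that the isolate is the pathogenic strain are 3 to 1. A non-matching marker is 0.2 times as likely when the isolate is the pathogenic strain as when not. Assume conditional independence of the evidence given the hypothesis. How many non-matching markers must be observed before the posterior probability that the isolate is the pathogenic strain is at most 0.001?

Prior odds = 3.
Likelihood ratio per non-matching marker = 0.2.
Target posterior odds = 0.001/0.999 = 1/999.
Require 0.2ⁿ ≤ 1/999 ÷ 3 = 1/2997.
0.2⁴ = 0.0016 is still above 1/2997 but 0.2⁵ = 0.00032 is at or below it, so n = 5.

5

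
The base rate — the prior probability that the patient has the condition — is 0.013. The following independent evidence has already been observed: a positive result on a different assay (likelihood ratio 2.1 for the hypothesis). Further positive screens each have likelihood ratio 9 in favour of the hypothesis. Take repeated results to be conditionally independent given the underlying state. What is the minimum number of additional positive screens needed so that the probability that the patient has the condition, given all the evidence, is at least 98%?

4

Prior odds = 0.013/0.987 = 13/987.
Bayes factor of the evidence already in hand = 2.1.
Odds after that evidence = (13/987) × 2.1 = 13/470.
Target odds = 0.98/0.02 = 49.
Need 9ⁿ ≥ 49 ÷ (13/470) = 23030/13.
9³ = 729 falls short of 23030/13 but 9⁴ = 6561 reaches it, so n = 4.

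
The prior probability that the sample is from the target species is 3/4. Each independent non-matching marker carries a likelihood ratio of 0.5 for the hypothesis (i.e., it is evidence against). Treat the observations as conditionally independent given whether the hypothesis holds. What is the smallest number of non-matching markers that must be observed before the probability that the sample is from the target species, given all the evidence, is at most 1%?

9

Prior odds: 0.75 ÷ 0.25 = 3.
Likelihood ratio per non-matching marker = 0.5.
Target posterior odds = 0.01/0.99 = 1/99.
Require 0.5ⁿ ≤ 1/99 ÷ 3 = 1/297.
0.5⁸ = 0.00390625 is still above 1/297 but 0.5⁹ = 0.001953125 is at or below it, so n = 9.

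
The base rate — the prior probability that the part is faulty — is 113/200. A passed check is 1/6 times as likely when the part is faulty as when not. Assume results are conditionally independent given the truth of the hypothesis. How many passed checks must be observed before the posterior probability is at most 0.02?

3

Prior odds: 0.565 ÷ 0.435 = 113/87.
Likelihood ratio per passed check = 1/6.
Target posterior odds = 0.02/0.98 = 1/49.
Need (113/87) × (1/6)ⁿ ≤ 1/49, i.e. (1/6)ⁿ ≤ 87/5537.
(1/6)² = 1/36 is still above 87/5537 but (1/6)³ = 1/216 is at or below it, so n = 3.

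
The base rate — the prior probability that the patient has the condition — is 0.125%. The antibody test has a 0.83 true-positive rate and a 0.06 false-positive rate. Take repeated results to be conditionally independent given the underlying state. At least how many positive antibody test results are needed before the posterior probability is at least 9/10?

4

Prior odds = 0.00125/0.99875 = 1/799.
Likelihood ratio of a positive result = 0.83/0.06 = 83/6.
Target odds: 0.9 ÷ 0.1 = 9.
Require (83/6)ⁿ ≥ 9 ÷ (1/799) = 7191.
(83/6)³ = 571787/216 falls short of 7191 but (83/6)⁴ = 47458321/1296 reaches it, so n = 4.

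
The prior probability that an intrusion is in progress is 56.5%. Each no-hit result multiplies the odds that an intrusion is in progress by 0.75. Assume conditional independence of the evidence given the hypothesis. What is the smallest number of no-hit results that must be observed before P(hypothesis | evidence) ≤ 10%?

9

Prior odds: 0.565 ÷ 0.435 = 113/87.
Likelihood ratio per no-hit result = 0.75.
Target odds: 0.1 ÷ 0.9 = 1/9.
Need (113/87) × 0.75ⁿ ≤ 1/9, i.e. 0.75ⁿ ≤ 29/339.
0.75⁸ = 6561/65536 is still above 29/339 but 0.75⁹ = 19683/262144 is at or below it, so n = 9.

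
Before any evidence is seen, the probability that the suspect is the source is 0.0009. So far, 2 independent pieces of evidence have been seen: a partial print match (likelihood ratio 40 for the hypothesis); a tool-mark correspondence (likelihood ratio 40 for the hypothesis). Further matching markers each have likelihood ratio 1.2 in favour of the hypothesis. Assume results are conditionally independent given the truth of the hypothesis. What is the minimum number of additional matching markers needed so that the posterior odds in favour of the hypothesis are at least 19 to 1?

15

Prior odds = 0.0009/0.9991 = 9/9991.
Combined Bayes factor of the evidence already in hand = 40 × 40 = 1600.
Odds after that evidence = (9/9991) × 1600 = 14400/9991.
Target odds = 19.
Need 1.2ⁿ ≥ 19 ÷ (14400/9991) = 189829/14400.
1.2¹⁴ ≈12.8392 falls short of 189829/14400 but 1.2¹⁵ ≈15.407 reaches it, so n = 15.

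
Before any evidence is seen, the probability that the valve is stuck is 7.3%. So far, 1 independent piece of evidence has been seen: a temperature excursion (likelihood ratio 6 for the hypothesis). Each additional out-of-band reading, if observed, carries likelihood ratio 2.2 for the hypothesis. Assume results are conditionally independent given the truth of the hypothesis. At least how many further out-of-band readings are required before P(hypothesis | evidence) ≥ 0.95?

5

Prior odds = 0.073/0.927 = 73/927.
Bayes factor of the evidence already in hand = 6.
Odds after that evidence = (73/927) × 6 = 146/309.
Target odds = 0.95/0.05 = 19.
Need 2.2ⁿ ≥ 19 ÷ (146/309) = 5871/146.
2.2⁴ = 23.4256 falls short of 5871/146 but 2.2⁵ = 51.53632 reaches it, so n = 5.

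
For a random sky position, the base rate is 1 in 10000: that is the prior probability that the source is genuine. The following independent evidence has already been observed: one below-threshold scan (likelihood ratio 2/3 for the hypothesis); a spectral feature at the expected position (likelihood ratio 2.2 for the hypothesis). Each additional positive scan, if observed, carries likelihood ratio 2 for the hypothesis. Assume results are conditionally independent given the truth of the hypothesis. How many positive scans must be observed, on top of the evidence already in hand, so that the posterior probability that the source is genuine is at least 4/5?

Prior odds = 0.0001/0.9999 = 1/9999.
Combined Bayes factor of the evidence already in hand = (2/3) × 2.2 = 22/15.
Odds after that evidence = (1/9999) × 22/15 = 2/13635.
Target odds = 0.8/0.2 = 4.
Need 2ⁿ ≥ 4 ÷ (2/13635) = 27270.
2¹⁴ = 16384 falls short of 27270 but 2¹⁵ = 32768 reaches it, so n = 15.

15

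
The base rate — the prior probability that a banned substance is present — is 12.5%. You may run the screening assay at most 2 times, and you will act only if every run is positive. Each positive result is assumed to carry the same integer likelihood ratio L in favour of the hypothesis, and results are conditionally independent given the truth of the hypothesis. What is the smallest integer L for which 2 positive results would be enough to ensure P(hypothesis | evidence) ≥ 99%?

27

Prior odds = 0.125/0.875 = 1/7.
Target odds = 0.99/0.01 = 99.
Need L² ≥ 99 ÷ (1/7) = 693.
26² = 676 < 693 ≤ 729 = 27², so L = 27.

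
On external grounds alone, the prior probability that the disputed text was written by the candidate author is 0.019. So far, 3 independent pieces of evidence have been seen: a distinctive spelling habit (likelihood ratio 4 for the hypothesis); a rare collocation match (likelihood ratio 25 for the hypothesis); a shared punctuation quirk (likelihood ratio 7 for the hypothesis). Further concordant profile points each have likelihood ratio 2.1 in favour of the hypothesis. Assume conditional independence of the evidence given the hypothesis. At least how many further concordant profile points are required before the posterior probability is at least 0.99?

3

Prior odds = 0.019/0.981 = 19/981.
Combined Bayes factor of the evidence already in hand = 4 × 25 × 7 = 700.
Odds after that evidence = (19/981) × 700 = 13300/981.
Target odds = 0.99/0.01 = 99.
Need 2.1ⁿ ≥ 99 ÷ (13300/981) = 97119/13300.
2.1² = 4.41 falls short of 97119/13300 but 2.1³ = 9.261 reaches it, so n = 3.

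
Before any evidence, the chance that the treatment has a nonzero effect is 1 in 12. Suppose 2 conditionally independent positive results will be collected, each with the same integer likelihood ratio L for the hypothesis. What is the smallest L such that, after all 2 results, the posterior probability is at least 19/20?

Prior odds = (1/12)/(11/12) = 1/11.
Target odds = 0.95/0.05 = 19.
Need L² ≥ 19 ÷ (1/11) = 209.
14² = 196 < 209 ≤ 225 = 15², so L = 15.

15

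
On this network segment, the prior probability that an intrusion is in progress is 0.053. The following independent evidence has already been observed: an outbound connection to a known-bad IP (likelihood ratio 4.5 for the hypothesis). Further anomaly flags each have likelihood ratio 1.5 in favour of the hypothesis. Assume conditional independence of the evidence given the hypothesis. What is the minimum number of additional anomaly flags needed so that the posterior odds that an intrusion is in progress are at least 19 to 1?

11

Prior odds = 0.053/0.947 = 53/947.
Bayes factor of the evidence already in hand = 4.5.
Odds after that evidence = (53/947) × 4.5 = 477/1894.
Target odds = 19.
Need 1.5ⁿ ≥ 19 ÷ (477/1894) = 35986/477.
1.5¹⁰ = 59049/1024 falls short of 35986/477 but 1.5¹¹ = 177147/2048 reaches it, so n = 11.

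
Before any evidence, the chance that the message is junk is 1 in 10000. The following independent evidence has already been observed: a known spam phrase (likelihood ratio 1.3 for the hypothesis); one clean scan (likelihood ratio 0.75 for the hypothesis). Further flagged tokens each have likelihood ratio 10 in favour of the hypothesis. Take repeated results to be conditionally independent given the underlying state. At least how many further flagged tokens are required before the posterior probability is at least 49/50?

Prior odds = 0.0001/0.9999 = 1/9999.
Combined Bayes factor of the evidence already in hand = 1.3 × 0.75 = 0.975.
Odds after that evidence = (1/9999) × 0.975 = 13/133320.
Target odds = 0.98/0.02 = 49.
Need 10ⁿ ≥ 49 ÷ (13/133320) = 6532680/13.
10⁵ = 100000 falls short of 6532680/13 but 10⁶ = 1000000 reaches it, so n = 6.

6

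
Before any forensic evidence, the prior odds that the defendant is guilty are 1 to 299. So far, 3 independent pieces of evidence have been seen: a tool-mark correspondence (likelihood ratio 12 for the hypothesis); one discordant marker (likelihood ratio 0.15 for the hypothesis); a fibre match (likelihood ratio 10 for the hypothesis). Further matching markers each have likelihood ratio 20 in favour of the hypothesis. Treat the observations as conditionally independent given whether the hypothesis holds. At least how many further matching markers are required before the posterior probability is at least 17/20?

2

Prior odds = 1/299.
Combined Bayes factor of the evidence already in hand = 12 × 0.15 × 10 = 18.
Odds after that evidence = (1/299) × 18 = 18/299.
Target odds = 0.85/0.15 = 17/3.
Need 20ⁿ ≥ 17/3 ÷ (18/299) = 5083/54.
20¹ = 20 falls short of 5083/54 but 20² = 400 reaches it, so n = 2.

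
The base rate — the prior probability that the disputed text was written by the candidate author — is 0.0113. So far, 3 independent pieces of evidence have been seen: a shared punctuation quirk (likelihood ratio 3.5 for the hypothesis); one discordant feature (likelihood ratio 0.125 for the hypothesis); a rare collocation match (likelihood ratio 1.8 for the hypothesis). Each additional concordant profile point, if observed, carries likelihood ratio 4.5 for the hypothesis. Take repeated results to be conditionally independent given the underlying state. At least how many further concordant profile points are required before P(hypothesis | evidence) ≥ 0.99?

Prior odds = 0.0113/0.9887 = 113/9887.
Combined Bayes factor of the evidence already in hand = 3.5 × 0.125 × 1.8 = 0.7875.
Odds after that evidence = (113/9887) × 0.7875 = 7119/790960.
Target odds = 0.99/0.01 = 99.
Need 4.5ⁿ ≥ 99 ÷ (7119/790960) = 8700560/791.
4.5⁶ = 8303.765625 falls short of 8700560/791 but 4.5⁷ = 4782969/128 reaches it, so n = 7.

7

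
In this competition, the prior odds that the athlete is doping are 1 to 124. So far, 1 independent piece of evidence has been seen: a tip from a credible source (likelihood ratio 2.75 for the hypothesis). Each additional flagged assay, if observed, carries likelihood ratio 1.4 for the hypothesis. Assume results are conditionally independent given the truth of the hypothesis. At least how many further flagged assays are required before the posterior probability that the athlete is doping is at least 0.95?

Prior odds = 1/124.
Bayes factor of the evidence already in hand = 2.75.
Odds after that evidence = (1/124) × 2.75 = 11/496.
Target odds = 0.95/0.05 = 19.
Need 1.4ⁿ ≥ 19 ÷ (11/496) = 9424/11.
1.4²⁰ ≈836.683 falls short of 9424/11 but 1.4²¹ ≈1171.36 reaches it, so n = 21.

21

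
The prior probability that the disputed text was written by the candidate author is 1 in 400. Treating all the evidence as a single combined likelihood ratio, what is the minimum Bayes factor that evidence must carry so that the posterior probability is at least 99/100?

Prior odds = 0.0025/0.9975 = 1/399.
Target odds = 0.99/0.01 = 99.
Required Bayes factor = 99 ÷ (1/399) = 39501.

39501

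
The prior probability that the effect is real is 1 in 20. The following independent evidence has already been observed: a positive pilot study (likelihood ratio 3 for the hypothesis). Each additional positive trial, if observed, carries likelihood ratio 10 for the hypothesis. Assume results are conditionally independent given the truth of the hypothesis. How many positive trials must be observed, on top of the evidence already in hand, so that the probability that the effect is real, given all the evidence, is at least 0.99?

Prior odds = 0.05/0.95 = 1/19.
Bayes factor of the evidence already in hand = 3.
Odds after that evidence = (1/19) × 3 = 3/19.
Target odds = 0.99/0.01 = 99.
Need 10ⁿ ≥ 99 ÷ (3/19) = 627.
10² = 100 falls short of 627 but 10³ = 1000 reaches it, so n = 3.

3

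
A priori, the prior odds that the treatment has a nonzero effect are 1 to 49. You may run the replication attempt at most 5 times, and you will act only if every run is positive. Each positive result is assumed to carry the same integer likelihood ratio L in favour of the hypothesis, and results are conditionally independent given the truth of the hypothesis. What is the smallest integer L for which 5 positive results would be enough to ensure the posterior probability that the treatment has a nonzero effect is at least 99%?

Prior odds = 1/49.
Target odds = 0.99/0.01 = 99.
Need L⁵ ≥ 99 ÷ (1/49) = 4851.
5⁵ = 3125 < 4851 ≤ 7776 = 6⁵, so L = 6.

6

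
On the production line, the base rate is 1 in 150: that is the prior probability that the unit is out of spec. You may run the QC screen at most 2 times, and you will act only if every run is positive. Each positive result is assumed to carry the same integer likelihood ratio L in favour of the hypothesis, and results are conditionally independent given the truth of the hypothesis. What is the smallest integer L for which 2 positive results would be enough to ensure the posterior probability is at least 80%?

25

Prior odds = (1/150)/(149/150) = 1/149.
Target odds = 0.8/0.2 = 4.
Need L² ≥ 4 ÷ (1/149) = 596.
24² = 576 < 596 ≤ 625 = 25², so L = 25.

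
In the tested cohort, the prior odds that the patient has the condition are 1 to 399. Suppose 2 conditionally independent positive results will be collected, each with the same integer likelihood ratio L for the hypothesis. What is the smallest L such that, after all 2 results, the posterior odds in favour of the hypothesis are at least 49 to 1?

140

Prior odds = 1/399.
Target odds = 49.
Need L² ≥ 49 ÷ (1/399) = 19551.
139² = 19321 < 19551 ≤ 19600 = 140², so L = 140.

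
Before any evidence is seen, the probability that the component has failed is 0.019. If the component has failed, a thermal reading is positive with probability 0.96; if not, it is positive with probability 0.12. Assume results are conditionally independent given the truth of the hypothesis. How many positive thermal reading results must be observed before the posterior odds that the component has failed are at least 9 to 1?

Prior odds = 0.019/0.981 = 19/981.
Likelihood ratio of a positive = 0.96/0.12 = 8.
Target odds = 9.
Need (19/981) × 8ⁿ ≥ 9, i.e. 8ⁿ ≥ 8829/19.
8² = 64 falls short of 8829/19 but 8³ = 512 reaches it, so n = 3.

3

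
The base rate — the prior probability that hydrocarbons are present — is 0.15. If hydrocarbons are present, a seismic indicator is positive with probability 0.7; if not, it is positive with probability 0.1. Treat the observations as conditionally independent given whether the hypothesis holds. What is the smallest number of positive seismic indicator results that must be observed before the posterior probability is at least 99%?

Prior odds: 0.15 ÷ 0.85 = 3/17.
Likelihood ratio of a positive = 0.7/0.1 = 7.
Target odds: 0.99 ÷ 0.01 = 99.
Require 7ⁿ ≥ 99 ÷ (3/17) = 561.
7³ = 343 falls short of 561 but 7⁴ = 2401 reaches it, so n = 4.

4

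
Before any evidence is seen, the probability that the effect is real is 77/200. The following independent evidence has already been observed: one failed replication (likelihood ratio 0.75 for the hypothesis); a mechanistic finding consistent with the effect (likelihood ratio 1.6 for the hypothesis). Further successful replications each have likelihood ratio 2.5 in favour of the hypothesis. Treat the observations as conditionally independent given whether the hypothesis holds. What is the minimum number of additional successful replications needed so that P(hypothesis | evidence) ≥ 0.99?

Prior odds = 0.385/0.615 = 77/123.
Combined Bayes factor of the evidence already in hand = 0.75 × 1.6 = 1.2.
Odds after that evidence = (77/123) × 1.2 = 154/205.
Target odds = 0.99/0.01 = 99.
Need 2.5ⁿ ≥ 99 ÷ (154/205) = 1845/14.
2.5⁵ = 97.65625 falls short of 1845/14 but 2.5⁶ = 244.140625 reaches it, so n = 6.

6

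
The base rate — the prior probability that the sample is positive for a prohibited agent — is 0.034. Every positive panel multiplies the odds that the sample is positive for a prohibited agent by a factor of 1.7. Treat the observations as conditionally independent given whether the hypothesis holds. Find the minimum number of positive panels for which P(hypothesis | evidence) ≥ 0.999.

Prior odds: 0.034 ÷ 0.966 = 17/483.
Likelihood ratio per positive panel = 1.7.
Target posterior odds = 0.999/0.001 = 999.
Require 1.7ⁿ ≥ 999 ÷ (17/483) = 482517/17.
1.7¹⁹ ≈23907.2 falls short of 482517/17 but 1.7²⁰ ≈40642.3 reaches it, so n = 20.

20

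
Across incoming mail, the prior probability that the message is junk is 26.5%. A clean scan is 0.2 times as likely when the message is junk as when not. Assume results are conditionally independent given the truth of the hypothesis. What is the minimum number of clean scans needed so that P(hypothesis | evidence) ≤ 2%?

Prior odds: 0.265 ÷ 0.735 = 53/147.
Likelihood ratio per clean scan = 0.2.
Target posterior odds = 0.02/0.98 = 1/49.
Need (53/147) × 0.2ⁿ ≤ 1/49, i.e. 0.2ⁿ ≤ 3/53.
0.2¹ = 0.2 is still above 3/53 but 0.2² = 0.04 is at or below it, so n = 2.

2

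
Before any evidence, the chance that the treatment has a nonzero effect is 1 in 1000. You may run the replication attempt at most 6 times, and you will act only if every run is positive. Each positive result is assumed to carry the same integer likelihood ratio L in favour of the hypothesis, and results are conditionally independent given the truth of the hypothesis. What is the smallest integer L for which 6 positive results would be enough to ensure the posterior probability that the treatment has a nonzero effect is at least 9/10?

5

Prior odds = 0.001/0.999 = 1/999.
Target odds = 0.9/0.1 = 9.
Need L⁶ ≥ 9 ÷ (1/999) = 8991.
4⁶ = 4096 < 8991 ≤ 15625 = 5⁶, so L = 5.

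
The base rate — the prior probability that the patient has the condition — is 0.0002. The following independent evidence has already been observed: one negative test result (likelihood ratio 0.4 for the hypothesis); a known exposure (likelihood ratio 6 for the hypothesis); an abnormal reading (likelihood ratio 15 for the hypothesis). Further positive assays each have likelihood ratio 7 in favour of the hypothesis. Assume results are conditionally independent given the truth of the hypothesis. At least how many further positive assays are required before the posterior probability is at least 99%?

5

Prior odds = 0.0002/0.9998 = 1/4999.
Combined Bayes factor of the evidence already in hand = 0.4 × 6 × 15 = 36.
Odds after that evidence = (1/4999) × 36 = 36/4999.
Target odds = 0.99/0.01 = 99.
Need 7ⁿ ≥ 99 ÷ (36/4999) = 13747.25.
7⁴ = 2401 falls short of 13747.25 but 7⁵ = 16807 reaches it, so n = 5.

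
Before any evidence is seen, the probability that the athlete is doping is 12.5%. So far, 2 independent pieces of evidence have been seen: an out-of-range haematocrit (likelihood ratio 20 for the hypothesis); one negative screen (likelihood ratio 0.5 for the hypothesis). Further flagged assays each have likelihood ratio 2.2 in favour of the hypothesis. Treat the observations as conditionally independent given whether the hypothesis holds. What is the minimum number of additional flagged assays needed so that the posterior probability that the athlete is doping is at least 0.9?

Prior odds = 0.125/0.875 = 1/7.
Combined Bayes factor of the evidence already in hand = 20 × 0.5 = 10.
Odds after that evidence = (1/7) × 10 = 10/7.
Target odds = 0.9/0.1 = 9.
Need 2.2ⁿ ≥ 9 ÷ (10/7) = 6.3.
2.2² = 4.84 falls short of 6.3 but 2.2³ = 10.648 reaches it, so n = 3.

3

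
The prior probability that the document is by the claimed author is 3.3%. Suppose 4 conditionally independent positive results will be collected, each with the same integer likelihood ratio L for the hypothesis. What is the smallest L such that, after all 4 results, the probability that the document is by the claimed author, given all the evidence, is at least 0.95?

Prior odds = 0.033/0.967 = 33/967.
Target odds = 0.95/0.05 = 19.
Need L⁴ ≥ 19 ÷ (33/967) = 18373/33.
4⁴ = 256 < 18373/33 ≤ 625 = 5⁴, so L = 5.

5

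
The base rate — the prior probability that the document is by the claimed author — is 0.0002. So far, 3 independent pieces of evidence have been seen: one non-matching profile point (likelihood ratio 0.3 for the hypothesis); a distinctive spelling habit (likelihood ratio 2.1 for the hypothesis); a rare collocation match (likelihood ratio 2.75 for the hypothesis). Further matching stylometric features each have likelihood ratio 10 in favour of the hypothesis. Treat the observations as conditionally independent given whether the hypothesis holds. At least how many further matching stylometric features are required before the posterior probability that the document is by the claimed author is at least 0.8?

5

Prior odds = 0.0002/0.9998 = 1/4999.
Combined Bayes factor of the evidence already in hand = 0.3 × 2.1 × 2.75 = 1.7325.
Odds after that evidence = (1/4999) × 1.7325 = 693/1999600.
Target odds = 0.8/0.2 = 4.
Need 10ⁿ ≥ 4 ÷ (693/1999600) = 7998400/693.
10⁴ = 10000 falls short of 7998400/693 but 10⁵ = 100000 reaches it, so n = 5.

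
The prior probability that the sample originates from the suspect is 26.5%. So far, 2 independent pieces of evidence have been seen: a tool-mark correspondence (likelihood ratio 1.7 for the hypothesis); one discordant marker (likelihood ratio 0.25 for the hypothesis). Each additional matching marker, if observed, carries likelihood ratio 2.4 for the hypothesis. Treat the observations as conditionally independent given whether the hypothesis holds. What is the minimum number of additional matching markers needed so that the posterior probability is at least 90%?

5

Prior odds = 0.265/0.735 = 53/147.
Combined Bayes factor of the evidence already in hand = 1.7 × 0.25 = 0.425.
Odds after that evidence = (53/147) × 0.425 = 901/5880.
Target odds = 0.9/0.1 = 9.
Need 2.4ⁿ ≥ 9 ÷ (901/5880) = 52920/901.
2.4⁴ = 33.1776 falls short of 52920/901 but 2.4⁵ = 79.62624 reaches it, so n = 5.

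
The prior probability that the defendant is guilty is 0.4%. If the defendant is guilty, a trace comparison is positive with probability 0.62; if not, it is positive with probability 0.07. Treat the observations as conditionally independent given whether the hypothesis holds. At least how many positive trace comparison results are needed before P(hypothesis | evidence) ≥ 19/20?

4

Prior odds = 0.004/0.996 = 1/249.
Likelihood ratio of a positive = 0.62/0.07 = 62/7.
Target odds: 0.95 ÷ 0.05 = 19.
Need (1/249) × (62/7)ⁿ ≥ 19, i.e. (62/7)ⁿ ≥ 4731.
(62/7)³ = 238328/343 falls short of 4731 but (62/7)⁴ = 14776336/2401 reaches it, so n = 4.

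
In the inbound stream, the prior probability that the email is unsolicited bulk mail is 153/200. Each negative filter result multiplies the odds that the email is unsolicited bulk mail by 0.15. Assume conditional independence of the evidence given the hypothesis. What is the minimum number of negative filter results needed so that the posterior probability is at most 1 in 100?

Prior odds: 0.765 ÷ 0.235 = 153/47.
Likelihood ratio per negative filter result = 0.15.
Target posterior odds = 0.01/0.99 = 1/99.
Require 0.15ⁿ ≤ 1/99 ÷ (153/47) = 47/15147.
0.15³ = 0.003375 is still above 47/15147 but 0.15⁴ = 81/160000 is at or below it, so n = 4.

4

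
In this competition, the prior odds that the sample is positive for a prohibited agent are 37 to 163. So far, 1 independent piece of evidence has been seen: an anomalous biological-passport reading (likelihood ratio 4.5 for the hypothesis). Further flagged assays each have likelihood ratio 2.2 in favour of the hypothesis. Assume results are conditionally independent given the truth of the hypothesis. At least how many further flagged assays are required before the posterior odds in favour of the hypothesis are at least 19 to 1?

4

Prior odds = 37/163.
Bayes factor of the evidence already in hand = 4.5.
Odds after that evidence = (37/163) × 4.5 = 333/326.
Target odds = 19.
Need 2.2ⁿ ≥ 19 ÷ (333/326) = 6194/333.
2.2³ = 10.648 falls short of 6194/333 but 2.2⁴ = 23.4256 reaches it, so n = 4.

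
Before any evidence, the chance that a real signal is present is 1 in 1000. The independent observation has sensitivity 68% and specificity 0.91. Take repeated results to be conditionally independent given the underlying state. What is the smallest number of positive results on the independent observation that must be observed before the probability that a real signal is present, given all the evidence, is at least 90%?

5

Prior odds: 0.001 ÷ 0.999 = 1/999.
False-positive rate = 1 − 0.91 = 0.09; likelihood ratio of a positive = 0.68/0.09 = 68/9.
Target odds: 0.9 ÷ 0.1 = 9.
Need (1/999) × (68/9)ⁿ ≥ 9, i.e. (68/9)ⁿ ≥ 8991.
(68/9)⁴ = 21381376/6561 falls short of 8991 but (68/9)⁵ ≈24622.5 reaches it, so n = 5.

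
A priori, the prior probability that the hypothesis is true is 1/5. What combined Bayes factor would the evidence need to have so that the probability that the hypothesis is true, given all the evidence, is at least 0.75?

Prior odds = 0.2/0.8 = 0.25.
Target odds = 0.75/0.25 = 3.
Required Bayes factor = 3 ÷ 0.25 = 12.

12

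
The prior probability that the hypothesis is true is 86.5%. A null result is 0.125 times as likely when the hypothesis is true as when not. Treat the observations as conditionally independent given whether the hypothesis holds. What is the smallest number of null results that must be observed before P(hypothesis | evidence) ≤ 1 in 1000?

5

Prior odds: 0.865 ÷ 0.135 = 173/27.
Likelihood ratio per null result = 0.125.
Target posterior odds = 0.001/0.999 = 1/999.
Need (173/27) × 0.125ⁿ ≤ 1/999, i.e. 0.125ⁿ ≤ 1/6401.
0.125⁴ = 1/4096 is still above 1/6401 but 0.125⁵ = 1/32768 is at or below it, so n = 5.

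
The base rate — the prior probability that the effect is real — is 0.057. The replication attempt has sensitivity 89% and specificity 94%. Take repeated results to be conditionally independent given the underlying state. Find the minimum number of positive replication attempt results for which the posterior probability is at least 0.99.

Prior odds = 0.057/0.943 = 57/943.
False-positive rate = 1 − 0.94 = 0.06; likelihood ratio of a positive = 0.89/0.06 = 89/6.
Target odds: 0.99 ÷ 0.01 = 99.
Require (89/6)ⁿ ≥ 99 ÷ (57/943) = 31119/19.
(89/6)² = 7921/36 falls short of 31119/19 but (89/6)³ = 704969/216 reaches it, so n = 3.

3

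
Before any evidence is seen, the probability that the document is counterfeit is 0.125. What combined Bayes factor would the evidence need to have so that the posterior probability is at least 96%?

168

Prior odds = 0.125/0.875 = 1/7.
Target odds = 0.96/0.04 = 24.
Required Bayes factor = 24 ÷ (1/7) = 168.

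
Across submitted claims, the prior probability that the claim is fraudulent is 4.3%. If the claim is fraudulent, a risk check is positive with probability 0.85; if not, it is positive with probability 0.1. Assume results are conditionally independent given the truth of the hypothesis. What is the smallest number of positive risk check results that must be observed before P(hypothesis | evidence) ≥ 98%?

4

Prior odds: 0.043 ÷ 0.957 = 43/957.
Likelihood ratio of a positive = 0.85/0.1 = 8.5.
Target odds: 0.98 ÷ 0.02 = 49.
Require 8.5ⁿ ≥ 49 ÷ (43/957) = 46893/43.
8.5³ = 614.125 falls short of 46893/43 but 8.5⁴ = 5220.0625 reaches it, so n = 4.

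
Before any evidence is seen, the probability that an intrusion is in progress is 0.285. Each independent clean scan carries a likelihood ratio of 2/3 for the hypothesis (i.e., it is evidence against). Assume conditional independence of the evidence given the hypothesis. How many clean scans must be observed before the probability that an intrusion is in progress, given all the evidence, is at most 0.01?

Prior odds = 0.285/0.715 = 57/143.
Likelihood ratio per clean scan = 2/3.
Target posterior odds = 0.01/0.99 = 1/99.
Require (2/3)ⁿ ≤ 1/99 ÷ (57/143) = 13/513.
(2/3)⁹ = 512/19683 is still above 13/513 but (2/3)¹⁰ = 1024/59049 is at or below it, so n = 10.

10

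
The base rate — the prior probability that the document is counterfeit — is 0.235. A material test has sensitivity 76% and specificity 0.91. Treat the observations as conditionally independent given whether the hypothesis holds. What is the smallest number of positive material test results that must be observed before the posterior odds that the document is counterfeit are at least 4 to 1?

Prior odds = 0.235/0.765 = 47/153.
False-positive rate = 1 − 0.91 = 0.09; likelihood ratio of a positive = 0.76/0.09 = 76/9.
Target odds = 4.
Require (76/9)ⁿ ≥ 4 ÷ (47/153) = 612/47.
(76/9)¹ = 76/9 falls short of 612/47 but (76/9)² = 5776/81 reaches it, so n = 2.

2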